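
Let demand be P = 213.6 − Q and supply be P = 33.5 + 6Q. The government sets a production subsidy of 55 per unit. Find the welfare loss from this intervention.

216.07

Competitive equilibrium: 213.6 − Q = 33.5 + 6Q → Q* = 25.7286, P* = 187.8714.
The subsidy lowers effective supply by 55: P = 6Q − 21.5.
New quantity: 213.6 − Q = 6Q − 21.5 → Q' = 33.5857.
Overproduction ΔQ = 33.5857 − 25.7286 = 7.8571; wedge = subsidy = 55.
Welfare loss = ½ × 7.8571 × 55 = 216.07.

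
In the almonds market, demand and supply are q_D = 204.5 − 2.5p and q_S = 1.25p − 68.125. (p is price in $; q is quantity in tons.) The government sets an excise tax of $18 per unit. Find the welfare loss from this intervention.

$135

In inverse form: demand p = 81.8 − 0.4q, supply p = 54.5 + 0.8q.
Competitive equilibrium: 81.8 − 0.4q = 54.5 + 0.8q → q* = 22.75, p* = 72.7.
With the tax, the buyer price exceeds the seller price by 18: (81.8 − 0.4q) − (54.5 + 0.8q) = 18 → q' = 7.75.
Δq = 22.75 − 7.75 = 15; the wedge equals the tax, 18.
Welfare loss = ½ × 15 × 18 = $135.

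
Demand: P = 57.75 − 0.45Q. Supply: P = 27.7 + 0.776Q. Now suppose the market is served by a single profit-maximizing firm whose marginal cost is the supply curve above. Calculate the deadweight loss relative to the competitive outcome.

Competitive equilibrium: 57.75 − 0.45Q = 27.7 + 0.776Q → Q* = 24.5106, P* = 46.7202.
Marginal revenue: MR = 57.75 − 0.9Q. Set MR = MC: 57.75 − 0.9Q = 27.7 + 0.776Q → Q_m = 17.9296.
Price P_m = 57.75 − 0.45·17.9296 = 49.6817; MC(Q_m) = 27.7 + 0.776·17.9296 = 41.6134.
Competitive Q* = 24.5106, so ΔQ = 6.581; wedge = 49.6817 − 41.6134 = 8.0683.
Welfare loss = ½ × 6.581 × 8.0683 = 26.55.

26.55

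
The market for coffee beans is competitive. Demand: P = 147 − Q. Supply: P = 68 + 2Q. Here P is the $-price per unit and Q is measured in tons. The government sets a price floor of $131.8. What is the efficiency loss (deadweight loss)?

$185.93

Competitive equilibrium: 147 − Q = 68 + 2Q → Q* = 26.3333, P* = 120.6667.
At the floor P = 131.8, quantity demanded = (147 − 131.8)/1 = 15.2.
Sellers' marginal cost at Q' = 15.2: 68 + 2·15.2 = 98.4.
ΔQ = 26.3333 − 15.2 = 11.1333; wedge = 131.8 − 98.4 = 33.4.
Welfare loss = ½ × 11.1333 × 33.4 = $185.93.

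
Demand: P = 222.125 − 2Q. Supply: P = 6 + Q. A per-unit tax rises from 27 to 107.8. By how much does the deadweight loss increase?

Competitive equilibrium: 222.125 − 2Q = 6 + Q → Q* = 72.0417, P* = 78.0417.
For a per-unit tax t: ΔQ = t/3, so DWL = ½·t·(t/3) = t²/6.
At t = 27: DWL = 121.5. At t = 107.8: DWL = 1936.807.
Increase = 1936.807 − 121.5 = 1815.31.

1815.31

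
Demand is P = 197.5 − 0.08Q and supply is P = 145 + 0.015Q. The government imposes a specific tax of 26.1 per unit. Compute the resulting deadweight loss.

3585.32

Competitive equilibrium: 197.5 − 0.08Q = 145 + 0.015Q → Q* = 552.6316, P* = 153.2895.
With the tax, the buyer price exceeds the seller price by 26.1: (197.5 − 0.08Q) − (145 + 0.015Q) = 26.1 → Q' = 277.8947.
ΔQ = 552.6316 − 277.8947 = 274.7369; the wedge equals the tax, 26.1.
Deadweight loss = ½ × 274.7369 × 26.1 = 3585.32.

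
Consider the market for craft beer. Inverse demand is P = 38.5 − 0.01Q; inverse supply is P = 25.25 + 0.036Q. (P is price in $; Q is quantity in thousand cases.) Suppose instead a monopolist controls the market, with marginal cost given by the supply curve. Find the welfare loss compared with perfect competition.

$60.85 thousand

Competitive equilibrium: 38.5 − 0.01Q = 25.25 + 0.036Q → Q* = 288.0435, P* = 35.6196.
Marginal revenue: MR = 38.5 − 0.02Q. Set MR = MC: 38.5 − 0.02Q = 25.25 + 0.036Q → Q_m = 236.6071.
Price P_m = 38.5 − 0.01·236.6071 = 36.1339; MC(Q_m) = 25.25 + 0.036·236.6071 = 33.7679.
Competitive Q* = 288.0435, so ΔQ = 51.4364; wedge = 36.1339 − 33.7679 = 2.366.
DWL = ½ × 51.4364 × 2.366 = $60.85 thousand.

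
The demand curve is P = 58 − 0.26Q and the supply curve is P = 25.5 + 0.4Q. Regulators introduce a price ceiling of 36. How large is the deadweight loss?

174.46

Competitive equilibrium: 58 − 0.26Q = 25.5 + 0.4Q → Q* = 49.242424, P* = 45.19697.
At the ceiling P = 36, quantity supplied = (36 − 25.5)/0.4 = 26.25.
Willingness to pay at Q' = 26.25: 58 − 0.26·26.25 = 51.175.
ΔQ = 49.242424 − 26.25 = 22.992424; wedge = 51.175 − 36 = 15.175.
The triangle = ½ × 22.992424 × 15.175 = 174.46.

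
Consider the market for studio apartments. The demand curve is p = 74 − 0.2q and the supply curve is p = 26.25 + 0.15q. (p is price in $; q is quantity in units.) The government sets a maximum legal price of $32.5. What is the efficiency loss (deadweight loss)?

Competitive equilibrium: 74 − 0.2q = 26.25 + 0.15q → q* = 136.4286, p* = 46.7143.
At the ceiling p = 32.5, quantity supplied = (32.5 − 26.25)/0.15 = 41.6667.
Willingness to pay at q' = 41.6667: 74 − 0.2·41.6667 = 65.6667.
Δq = 136.4286 − 41.6667 = 94.7619; wedge = 65.6667 − 32.5 = 33.1667.
The triangle = ½ × 94.7619 × 33.1667 = $1571.47.

$1571.47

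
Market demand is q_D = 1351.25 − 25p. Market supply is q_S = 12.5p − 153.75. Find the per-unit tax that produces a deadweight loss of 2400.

24

In inverse form: demand p = 54.05 − 0.04q, supply p = 12.3 + 0.08q.
Competitive equilibrium: 54.05 − 0.04q = 12.3 + 0.08q → q* = 347.9167, p* = 40.1333.
A tax t gives Δq = t/0.12 and wedge t, so DWL = t²/0.24.
t²/0.24 = 2400 → t² = 576 → t = 24.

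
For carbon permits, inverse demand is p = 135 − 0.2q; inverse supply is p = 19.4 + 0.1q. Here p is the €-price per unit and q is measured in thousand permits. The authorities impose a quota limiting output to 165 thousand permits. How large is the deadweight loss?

Competitive equilibrium: 135 − 0.2q = 19.4 + 0.1q → q* = 385.3333, p* = 57.9333.
At q = 165: demand price = 135 − 0.2·165 = 102; supply price = 19.4 + 0.1·165 = 35.9.
Δq = 385.3333 − 165 = 220.3333; wedge = 102 − 35.9 = 66.1.
Deadweight loss = ½ × 220.3333 × 66.1 = €7282.02 thousand.

€7282.02 thousand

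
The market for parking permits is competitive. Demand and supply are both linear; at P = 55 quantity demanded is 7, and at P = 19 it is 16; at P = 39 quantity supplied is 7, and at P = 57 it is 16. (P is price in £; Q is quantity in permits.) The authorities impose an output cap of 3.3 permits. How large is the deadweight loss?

Demand slope = (19 − 55)/(16 − 7) = −4, so P = 83 − 4Q.
Supply slope = (57 − 39)/(16 − 7) = 2, so P = 25 + 2Q.
Competitive equilibrium: 83 − 4Q = 25 + 2Q → Q* = 9.6667, P* = 44.3333.
At Q = 3.3: demand price = 83 − 4·3.3 = 69.8; supply price = 25 + 2·3.3 = 31.6.
ΔQ = 9.6667 − 3.3 = 6.3667; wedge = 69.8 − 31.6 = 38.2.
DWL = ½ × 6.3667 × 38.2 = £121.60.

£121.60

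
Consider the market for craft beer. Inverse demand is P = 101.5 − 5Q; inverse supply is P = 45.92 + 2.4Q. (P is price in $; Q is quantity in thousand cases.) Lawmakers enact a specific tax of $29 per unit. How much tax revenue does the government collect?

$104.16 thousand

Competitive equilibrium: 101.5 − 5Q = 45.92 + 2.4Q → Q* = 7.51081, P* = 63.94595.
With the tax, the buyer price exceeds the seller price by 29: (101.5 − 5Q) − (45.92 + 2.4Q) = 29 → Q' = 3.59189.
Tax revenue = 29 × 3.59189 = $104.16 thousand.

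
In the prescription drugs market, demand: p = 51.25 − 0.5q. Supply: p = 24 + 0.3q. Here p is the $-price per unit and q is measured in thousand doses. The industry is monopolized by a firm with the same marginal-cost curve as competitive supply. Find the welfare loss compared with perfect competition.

Competitive equilibrium: 51.25 − 0.5q = 24 + 0.3q → q* = 34.0625, p* = 34.2188.
Marginal revenue: MR = 51.25 − q. Set MR = MC: 51.25 − q = 24 + 0.3q → q_m = 20.9615.
Price p_m = 51.25 − 0.5·20.9615 = 40.7693; MC(q_m) = 24 + 0.3·20.9615 = 30.2885.
Competitive q* = 34.0625, so Δq = 13.101; wedge = 40.7693 − 30.2885 = 10.4808.
DWL = ½ × 13.101 × 10.4808 = $68.65 thousand.

$68.65 thousand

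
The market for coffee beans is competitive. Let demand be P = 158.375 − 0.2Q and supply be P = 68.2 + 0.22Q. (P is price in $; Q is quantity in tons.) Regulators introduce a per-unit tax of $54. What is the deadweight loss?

$3471.43

Competitive equilibrium: 158.375 − 0.2Q = 68.2 + 0.22Q → Q* = 214.7024, P* = 115.4345.
With the tax, the buyer price exceeds the seller price by 54: (158.375 − 0.2Q) − (68.2 + 0.22Q) = 54 → Q' = 86.131.
ΔQ = 214.7024 − 86.131 = 128.5714; the wedge equals the tax, 54.
The triangle = ½ × 128.5714 × 54 = $3471.43.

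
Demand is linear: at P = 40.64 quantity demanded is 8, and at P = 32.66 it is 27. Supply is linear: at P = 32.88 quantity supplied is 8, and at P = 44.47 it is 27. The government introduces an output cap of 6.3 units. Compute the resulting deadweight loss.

Demand slope = (32.66 − 40.64)/(27 − 8) = −0.42, so P = 44 − 0.42Q.
Supply slope = (44.47 − 32.88)/(27 − 8) = 0.61, so P = 28 + 0.61Q.
Competitive equilibrium: 44 − 0.42Q = 28 + 0.61Q → Q* = 15.534, P* = 37.4757.
At Q = 6.3: demand price = 44 − 0.42·6.3 = 41.354; supply price = 28 + 0.61·6.3 = 31.843.
ΔQ = 15.534 − 6.3 = 9.234; wedge = 41.354 − 31.843 = 9.511.
Deadweight loss = ½ × 9.234 × 9.511 = 43.91.

43.91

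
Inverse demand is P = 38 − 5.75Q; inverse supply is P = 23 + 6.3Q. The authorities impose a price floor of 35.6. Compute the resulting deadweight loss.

Competitive equilibrium: 38 − 5.75Q = 23 + 6.3Q → Q* = 1.2448, P* = 30.8423.
At the floor P = 35.6, quantity demanded = (38 − 35.6)/5.75 = 0.4174.
Sellers' marginal cost at Q' = 0.4174: 23 + 6.3·0.4174 = 25.6296.
ΔQ = 1.2448 − 0.4174 = 0.8274; wedge = 35.6 − 25.6296 = 9.9704.
DWL = ½ × 0.8274 × 9.9704 = 4.12.

4.12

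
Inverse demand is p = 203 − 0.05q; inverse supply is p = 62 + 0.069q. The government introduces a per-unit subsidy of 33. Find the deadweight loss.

Competitive equilibrium: 203 − 0.05q = 62 + 0.069q → q* = 1184.8739, p* = 143.7563.
The subsidy lowers effective supply by 33: p = 29 + 0.069q.
New quantity: 203 − 0.05q = 29 + 0.069q → q' = 1462.1849.
Overproduction Δq = 1462.1849 − 1184.8739 = 277.311; wedge = subsidy = 33.
DWL = ½ × 277.311 × 33 = 4575.63.

4575.63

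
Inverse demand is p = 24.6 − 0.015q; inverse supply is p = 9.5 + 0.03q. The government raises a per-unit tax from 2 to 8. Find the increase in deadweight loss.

Competitive equilibrium: 24.6 − 0.015q = 9.5 + 0.03q → q* = 335.5556, p* = 19.5667.
For a per-unit tax t: Δq = t/0.045, so DWL = ½·t·(t/0.045) = t²/0.09.
At t = 2: DWL = 44.444. At t = 8: DWL = 711.111.
Increase = 711.111 − 44.444 = 666.67.

666.67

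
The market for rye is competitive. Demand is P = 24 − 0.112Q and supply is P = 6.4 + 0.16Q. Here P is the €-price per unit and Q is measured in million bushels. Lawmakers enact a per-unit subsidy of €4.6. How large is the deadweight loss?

€38.90 million

Competitive equilibrium: 24 − 0.112Q = 6.4 + 0.16Q → Q* = 64.7059, P* = 16.7529.
The subsidy lowers effective supply by 4.6: P = 1.8 + 0.16Q.
New quantity: 24 − 0.112Q = 1.8 + 0.16Q → Q' = 81.6176.
Overproduction ΔQ = 81.6176 − 64.7059 = 16.9117; wedge = subsidy = 4.6.
DWL = ½ × 16.9117 × 4.6 = €38.90 million.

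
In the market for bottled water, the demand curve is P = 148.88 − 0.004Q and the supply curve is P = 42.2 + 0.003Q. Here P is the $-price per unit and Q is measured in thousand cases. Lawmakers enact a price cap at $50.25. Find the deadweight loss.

$551844.57 thousand

Competitive equilibrium: 148.88 − 0.004Q = 42.2 + 0.003Q → Q* = 15240, P* = 87.92.
At the ceiling P = 50.25, quantity supplied = (50.25 − 42.2)/0.003 = 2683.333333.
Willingness to pay at Q' = 2683.333333: 148.88 − 0.004·2683.333333 = 138.146667.
ΔQ = 15240 − 2683.333333 = 12556.666667; wedge = 138.146667 − 50.25 = 87.896667.
DWL = ½ × 12556.666667 × 87.896667 = $551844.57 thousand.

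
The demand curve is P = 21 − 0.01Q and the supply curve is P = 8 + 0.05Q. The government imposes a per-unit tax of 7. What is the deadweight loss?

Competitive equilibrium: 21 − 0.01Q = 8 + 0.05Q → Q* = 216.6667, P* = 18.8333.
With the tax, the buyer price exceeds the seller price by 7: (21 − 0.01Q) − (8 + 0.05Q) = 7 → Q' = 100.
ΔQ = 216.6667 − 100 = 116.6667; the wedge equals the tax, 7.
Deadweight loss = ½ × 116.6667 × 7 = 408.33.

408.33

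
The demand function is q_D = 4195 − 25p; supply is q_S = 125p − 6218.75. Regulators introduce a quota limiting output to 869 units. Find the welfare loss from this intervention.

60703.02

In inverse form: demand p = 167.8 − 0.04q, supply p = 49.75 + 0.008q.
Competitive equilibrium: 167.8 − 0.04q = 49.75 + 0.008q → q* = 2459.375, p* = 69.425.
At q = 869: demand price = 167.8 − 0.04·869 = 133.04; supply price = 49.75 + 0.008·869 = 56.702.
Δq = 2459.375 − 869 = 1590.375; wedge = 133.04 − 56.702 = 76.338.
Deadweight loss = ½ × 1590.375 × 76.338 = 60703.02.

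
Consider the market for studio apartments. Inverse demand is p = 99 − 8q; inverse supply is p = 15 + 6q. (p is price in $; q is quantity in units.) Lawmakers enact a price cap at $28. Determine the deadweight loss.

Competitive equilibrium: 99 − 8q = 15 + 6q → q* = 6, p* = 51.
At the ceiling p = 28, quantity supplied = (28 − 15)/6 = 2.1667.
Willingness to pay at q' = 2.1667: 99 − 8·2.1667 = 81.6664.
Δq = 6 − 2.1667 = 3.8333; wedge = 81.6664 − 28 = 53.6664.
DWL = ½ × 3.8333 × 53.6664 = $102.86.

$102.86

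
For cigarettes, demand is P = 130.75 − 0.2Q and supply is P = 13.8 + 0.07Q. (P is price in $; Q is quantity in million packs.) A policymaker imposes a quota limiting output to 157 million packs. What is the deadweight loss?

$10294.80 million

Competitive equilibrium: 130.75 − 0.2Q = 13.8 + 0.07Q → Q* = 433.1481, P* = 44.1204.
At Q = 157: demand price = 130.75 − 0.2·157 = 99.35; supply price = 13.8 + 0.07·157 = 24.79.
ΔQ = 433.1481 − 157 = 276.1481; wedge = 99.35 − 24.79 = 74.56.
Deadweight loss = ½ × 276.1481 × 74.56 = $10294.80 million.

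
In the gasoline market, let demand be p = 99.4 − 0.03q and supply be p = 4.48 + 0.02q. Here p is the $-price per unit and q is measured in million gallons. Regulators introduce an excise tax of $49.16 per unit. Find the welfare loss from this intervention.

Competitive equilibrium: 99.4 − 0.03q = 4.48 + 0.02q → q* = 1898.4, p* = 42.448.
With the tax, the buyer price exceeds the seller price by 49.16: (99.4 − 0.03q) − (4.48 + 0.02q) = 49.16 → q' = 915.2.
Δq = 1898.4 − 915.2 = 983.2; the wedge equals the tax, 49.16.
Deadweight loss = ½ × 983.2 × 49.16 = $24167.056 million.

$24167.056 million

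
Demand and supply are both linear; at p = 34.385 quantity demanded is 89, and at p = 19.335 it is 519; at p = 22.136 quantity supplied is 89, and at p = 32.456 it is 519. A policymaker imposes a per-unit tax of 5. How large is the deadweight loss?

211.86

Demand slope = (19.335 − 34.385)/(519 − 89) = −0.035, so p = 37.5 − 0.035q.
Supply slope = (32.456 − 22.136)/(519 − 89) = 0.024, so p = 20 + 0.024q.
Competitive equilibrium: 37.5 − 0.035q = 20 + 0.024q → q* = 296.6102, p* = 27.1186.
With the tax, the buyer price exceeds the seller price by 5: (37.5 − 0.035q) − (20 + 0.024q) = 5 → q' = 211.8644.
Δq = 296.6102 − 211.8644 = 84.7458; the wedge equals the tax, 5.
DWL = ½ × 84.7458 × 5 = 211.86.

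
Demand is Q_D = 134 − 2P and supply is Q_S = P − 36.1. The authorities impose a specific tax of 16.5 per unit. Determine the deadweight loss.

90.75

In inverse form: demand P = 67 − 0.5Q, supply P = 36.1 + Q.
Competitive equilibrium: 67 − 0.5Q = 36.1 + Q → Q* = 20.6, P* = 56.7.
With the tax, the buyer price exceeds the seller price by 16.5: (67 − 0.5Q) − (36.1 + Q) = 16.5 → Q' = 9.6.
ΔQ = 20.6 − 9.6 = 11; the wedge equals the tax, 16.5.
The triangle = ½ × 11 × 16.5 = 90.75.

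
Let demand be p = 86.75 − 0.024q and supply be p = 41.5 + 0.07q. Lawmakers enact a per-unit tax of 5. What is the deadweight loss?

Competitive equilibrium: 86.75 − 0.024q = 41.5 + 0.07q → q* = 481.383, p* = 75.1968.
With the tax, the buyer price exceeds the seller price by 5: (86.75 − 0.024q) − (41.5 + 0.07q) = 5 → q' = 428.1915.
Δq = 481.383 − 428.1915 = 53.1915; the wedge equals the tax, 5.
The triangle = ½ × 53.1915 × 5 = 132.98.

132.98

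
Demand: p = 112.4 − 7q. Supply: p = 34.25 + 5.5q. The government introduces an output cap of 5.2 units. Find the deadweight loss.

Competitive equilibrium: 112.4 − 7q = 34.25 + 5.5q → q* = 6.252, p* = 68.636.
At q = 5.2: demand price = 112.4 − 7·5.2 = 76; supply price = 34.25 + 5.5·5.2 = 62.85.
Δq = 6.252 − 5.2 = 1.052; wedge = 76 − 62.85 = 13.15.
Welfare loss = ½ × 1.052 × 13.15 = 6.92.

6.92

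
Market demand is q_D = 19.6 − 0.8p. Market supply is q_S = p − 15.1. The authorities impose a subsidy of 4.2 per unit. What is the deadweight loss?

3.92

In inverse form: demand p = 24.5 − 1.25q, supply p = 15.1 + q.
Competitive equilibrium: 24.5 − 1.25q = 15.1 + q → q* = 4.1778, p* = 19.2778.
The subsidy lowers effective supply by 4.2: p = 10.9 + q.
New quantity: 24.5 − 1.25q = 10.9 + q → q' = 6.0444.
Overproduction Δq = 6.0444 − 4.1778 = 1.8666; wedge = subsidy = 4.2.
DWL = ½ × 1.8666 × 4.2 = 3.92.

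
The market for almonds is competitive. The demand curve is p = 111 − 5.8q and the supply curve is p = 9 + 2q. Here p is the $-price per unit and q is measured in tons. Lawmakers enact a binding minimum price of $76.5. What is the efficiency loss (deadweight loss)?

$198.19

Competitive equilibrium: 111 − 5.8q = 9 + 2q → q* = 13.0769, p* = 35.1538.
At the floor p = 76.5, quantity demanded = (111 − 76.5)/5.8 = 5.9483.
Sellers' marginal cost at q' = 5.9483: 9 + 2·5.9483 = 20.8966.
Δq = 13.0769 − 5.9483 = 7.1286; wedge = 76.5 − 20.8966 = 55.6034.
Welfare loss = ½ × 7.1286 × 55.6034 = $198.19.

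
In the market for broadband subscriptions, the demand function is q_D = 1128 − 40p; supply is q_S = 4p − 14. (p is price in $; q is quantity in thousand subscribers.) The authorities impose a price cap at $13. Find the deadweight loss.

In inverse form: demand p = 28.2 − 0.025q, supply p = 3.5 + 0.25q.
Competitive equilibrium: 28.2 − 0.025q = 3.5 + 0.25q → q* = 89.8182, p* = 25.9545.
At the ceiling p = 13, quantity supplied = (13 − 3.5)/0.25 = 38.
Willingness to pay at q' = 38: 28.2 − 0.025·38 = 27.25.
Δq = 89.8182 − 38 = 51.8182; wedge = 27.25 − 13 = 14.25.
Welfare loss = ½ × 51.8182 × 14.25 = $369.20 thousand.

$369.20 thousand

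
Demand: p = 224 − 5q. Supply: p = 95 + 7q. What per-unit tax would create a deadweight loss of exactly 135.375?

Competitive equilibrium: 224 − 5q = 95 + 7q → q* = 10.75, p* = 170.25.
A tax t gives Δq = t/12 and wedge t, so DWL = t²/24.
t²/24 = 135.375 → t² = 3249 → t = 57.

57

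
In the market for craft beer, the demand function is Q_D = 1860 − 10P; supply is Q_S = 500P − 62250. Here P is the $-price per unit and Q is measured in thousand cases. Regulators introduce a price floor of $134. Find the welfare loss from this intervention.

$350.84 thousand

In inverse form: demand P = 186 − 0.1Q, supply P = 124.5 + 0.002Q.
Competitive equilibrium: 186 − 0.1Q = 124.5 + 0.002Q → Q* = 602.9412, P* = 125.7059.
At the floor P = 134, quantity demanded = (186 − 134)/0.1 = 520.
Sellers' marginal cost at Q' = 520: 124.5 + 0.002·520 = 125.54.
ΔQ = 602.9412 − 520 = 82.9412; wedge = 134 − 125.54 = 8.46.
Deadweight loss = ½ × 82.9412 × 8.46 = $350.84 thousand.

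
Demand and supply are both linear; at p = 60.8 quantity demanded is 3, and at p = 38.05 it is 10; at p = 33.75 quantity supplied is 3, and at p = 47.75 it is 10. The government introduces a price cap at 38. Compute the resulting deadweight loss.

Demand slope = (38.05 − 60.8)/(10 − 3) = −3.25, so p = 70.55 − 3.25q.
Supply slope = (47.75 − 33.75)/(10 − 3) = 2, so p = 27.75 + 2q.
Competitive equilibrium: 70.55 − 3.25q = 27.75 + 2q → q* = 8.1524, p* = 44.0548.
At the ceiling p = 38, quantity supplied = (38 − 27.75)/2 = 5.125.
Willingness to pay at q' = 5.125: 70.55 − 3.25·5.125 = 53.8938.
Δq = 8.1524 − 5.125 = 3.0274; wedge = 53.8938 − 38 = 15.8938.
The triangle = ½ × 3.0274 × 15.8938 = 24.06.

24.06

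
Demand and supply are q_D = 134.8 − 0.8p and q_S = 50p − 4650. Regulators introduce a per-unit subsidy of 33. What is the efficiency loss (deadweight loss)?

In inverse form: demand p = 168.5 − 1.25q, supply p = 93 + 0.02q.
Competitive equilibrium: 168.5 − 1.25q = 93 + 0.02q → q* = 59.4488, p* = 94.189.
The subsidy lowers effective supply by 33: p = 60 + 0.02q.
New quantity: 168.5 − 1.25q = 60 + 0.02q → q' = 85.4331.
Overproduction Δq = 85.4331 − 59.4488 = 25.9843; wedge = subsidy = 33.
The triangle = ½ × 25.9843 × 33 = 428.74.

428.74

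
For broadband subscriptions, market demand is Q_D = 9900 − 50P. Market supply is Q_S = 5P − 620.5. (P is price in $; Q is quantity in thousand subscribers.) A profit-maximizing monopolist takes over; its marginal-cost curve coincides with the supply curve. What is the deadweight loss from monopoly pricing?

In inverse form: demand P = 198 − 0.02Q, supply P = 124.1 + 0.2Q.
Competitive equilibrium: 198 − 0.02Q = 124.1 + 0.2Q → Q* = 335.9091, P* = 191.2818.
Marginal revenue: MR = 198 − 0.04Q. Set MR = MC: 198 − 0.04Q = 124.1 + 0.2Q → Q_m = 307.9167.
Price P_m = 198 − 0.02·307.9167 = 191.8417; MC(Q_m) = 124.1 + 0.2·307.9167 = 185.6833.
Competitive Q* = 335.9091, so ΔQ = 27.9924; wedge = 191.8417 − 185.6833 = 6.1584.
Deadweight loss = ½ × 27.9924 × 6.1584 = $86.19 thousand.

$86.19 thousand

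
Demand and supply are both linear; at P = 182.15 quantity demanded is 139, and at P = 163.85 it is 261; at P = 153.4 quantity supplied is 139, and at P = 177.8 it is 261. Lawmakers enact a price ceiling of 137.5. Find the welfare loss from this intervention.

4572.47

Demand slope = (163.85 − 182.15)/(261 − 139) = −0.15, so P = 203 − 0.15Q.
Supply slope = (177.8 − 153.4)/(261 − 139) = 0.2, so P = 125.6 + 0.2Q.
Competitive equilibrium: 203 − 0.15Q = 125.6 + 0.2Q → Q* = 221.1429, P* = 169.8286.
At the ceiling P = 137.5, quantity supplied = (137.5 − 125.6)/0.2 = 59.5.
Willingness to pay at Q' = 59.5: 203 − 0.15·59.5 = 194.075.
ΔQ = 221.1429 − 59.5 = 161.6429; wedge = 194.075 − 137.5 = 56.575.
The triangle = ½ × 161.6429 × 56.575 = 4572.47.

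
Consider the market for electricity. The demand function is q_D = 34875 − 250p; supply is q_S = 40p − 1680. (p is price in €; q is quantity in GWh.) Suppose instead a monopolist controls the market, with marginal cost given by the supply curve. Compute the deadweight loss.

€2408.09

In inverse form: demand p = 139.5 − 0.004q, supply p = 42 + 0.025q.
Competitive equilibrium: 139.5 − 0.004q = 42 + 0.025q → q* = 3362.06897, p* = 126.05172.
Marginal revenue: MR = 139.5 − 0.008q. Set MR = MC: 139.5 − 0.008q = 42 + 0.025q → q_m = 2954.54545.
Price p_m = 139.5 − 0.004·2954.54545 = 127.68182; MC(q_m) = 42 + 0.025·2954.54545 = 115.86364.
Competitive q* = 3362.06897, so Δq = 407.52352; wedge = 127.68182 − 115.86364 = 11.81818.
Deadweight loss = ½ × 407.52352 × 11.81818 = €2408.09.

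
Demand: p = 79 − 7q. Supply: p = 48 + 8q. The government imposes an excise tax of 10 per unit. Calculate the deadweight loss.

Competitive equilibrium: 79 − 7q = 48 + 8q → q* = 2.0667, p* = 64.5333.
With the tax, the buyer price exceeds the seller price by 10: (79 − 7q) − (48 + 8q) = 10 → q' = 1.4.
Δq = 2.0667 − 1.4 = 0.6667; the wedge equals the tax, 10.
Welfare loss = ½ × 0.6667 × 10 = 3.33.

3.33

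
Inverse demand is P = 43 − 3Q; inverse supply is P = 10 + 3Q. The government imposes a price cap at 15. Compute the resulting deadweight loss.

44.08

Competitive equilibrium: 43 − 3Q = 10 + 3Q → Q* = 5.5, P* = 26.5.
At the ceiling P = 15, quantity supplied = (15 − 10)/3 = 1.6667.
Willingness to pay at Q' = 1.6667: 43 − 3·1.6667 = 37.9999.
ΔQ = 5.5 − 1.6667 = 3.8333; wedge = 37.9999 − 15 = 22.9999.
The triangle = ½ × 3.8333 × 22.9999 = 44.08.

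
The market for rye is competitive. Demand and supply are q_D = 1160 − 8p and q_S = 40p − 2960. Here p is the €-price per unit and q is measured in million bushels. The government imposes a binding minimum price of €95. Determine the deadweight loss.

In inverse form: demand p = 145 − 0.125q, supply p = 74 + 0.025q.
Competitive equilibrium: 145 − 0.125q = 74 + 0.025q → q* = 473.3333, p* = 85.8333.
At the floor p = 95, quantity demanded = (145 − 95)/0.125 = 400.
Sellers' marginal cost at q' = 400: 74 + 0.025·400 = 84.
Δq = 473.3333 − 400 = 73.3333; wedge = 95 − 84 = 11.
DWL = ½ × 73.3333 × 11 = €403.33 million.

€403.33 million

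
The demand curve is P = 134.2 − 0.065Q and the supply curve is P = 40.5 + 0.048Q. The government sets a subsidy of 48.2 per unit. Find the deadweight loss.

10279.82

Competitive equilibrium: 134.2 − 0.065Q = 40.5 + 0.048Q → Q* = 829.2035, P* = 80.3018.
The subsidy lowers effective supply by 48.2: P = 0.048Q − 7.7.
New quantity: 134.2 − 0.065Q = 0.048Q − 7.7 → Q' = 1255.7522.
Overproduction ΔQ = 1255.7522 − 829.2035 = 426.5487; wedge = subsidy = 48.2.
DWL = ½ × 426.5487 × 48.2 = 10279.82.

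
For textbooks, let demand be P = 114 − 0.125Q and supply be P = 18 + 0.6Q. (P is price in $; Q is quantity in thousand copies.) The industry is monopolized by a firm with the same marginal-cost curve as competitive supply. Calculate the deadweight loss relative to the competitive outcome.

$137.45 thousand

Competitive equilibrium: 114 − 0.125Q = 18 + 0.6Q → Q* = 132.4138, P* = 97.4483.
Marginal revenue: MR = 114 − 0.25Q. Set MR = MC: 114 − 0.25Q = 18 + 0.6Q → Q_m = 112.9412.
Price P_m = 114 − 0.125·112.9412 = 99.8824; MC(Q_m) = 18 + 0.6·112.9412 = 85.7647.
Competitive Q* = 132.4138, so ΔQ = 19.4726; wedge = 99.8824 − 85.7647 = 14.1177.
Deadweight loss = ½ × 19.4726 × 14.1177 = $137.45 thousand.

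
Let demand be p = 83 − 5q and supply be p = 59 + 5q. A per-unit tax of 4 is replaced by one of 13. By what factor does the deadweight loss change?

Competitive equilibrium: 83 − 5q = 59 + 5q → q* = 2.4, p* = 71.
For a per-unit tax t: Δq = t/10, so DWL = ½·t·(t/10) = t²/20.
At t = 4: DWL = 0.8. At t = 13: DWL = 8.45.
Ratio = (13/4)² = 10.5625.

10.5625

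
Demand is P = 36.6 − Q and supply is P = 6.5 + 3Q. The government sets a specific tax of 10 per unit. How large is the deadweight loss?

12.50

Competitive equilibrium: 36.6 − Q = 6.5 + 3Q → Q* = 7.525, P* = 29.075.
With the tax, the buyer price exceeds the seller price by 10: (36.6 − Q) − (6.5 + 3Q) = 10 → Q' = 5.025.
ΔQ = 7.525 − 5.025 = 2.5; the wedge equals the tax, 10.
The triangle = ½ × 2.5 × 10 = 12.50.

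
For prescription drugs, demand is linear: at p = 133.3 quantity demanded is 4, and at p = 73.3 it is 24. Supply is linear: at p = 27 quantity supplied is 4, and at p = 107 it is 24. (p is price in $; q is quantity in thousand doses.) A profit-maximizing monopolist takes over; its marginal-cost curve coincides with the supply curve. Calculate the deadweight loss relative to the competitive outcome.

Demand slope = (73.3 − 133.3)/(24 − 4) = −3, so p = 145.3 − 3q.
Supply slope = (107 − 27)/(24 − 4) = 4, so p = 11 + 4q.
Competitive equilibrium: 145.3 − 3q = 11 + 4q → q* = 19.1857, p* = 87.7429.
Marginal revenue: MR = 145.3 − 6q. Set MR = MC: 145.3 − 6q = 11 + 4q → q_m = 13.43.
Price p_m = 145.3 − 3·13.43 = 105.01; MC(q_m) = 11 + 4·13.43 = 64.72.
Competitive q* = 19.1857, so Δq = 5.7557; wedge = 105.01 − 64.72 = 40.29.
Deadweight loss = ½ × 5.7557 × 40.29 = $115.95 thousand.

$115.95 thousand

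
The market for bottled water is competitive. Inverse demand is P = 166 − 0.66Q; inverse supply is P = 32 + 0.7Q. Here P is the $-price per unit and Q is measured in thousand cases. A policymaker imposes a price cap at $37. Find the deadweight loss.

$5679.02 thousand

Competitive equilibrium: 166 − 0.66Q = 32 + 0.7Q → Q* = 98.5294, P* = 100.9706.
At the ceiling P = 37, quantity supplied = (37 − 32)/0.7 = 7.1429.
Willingness to pay at Q' = 7.1429: 166 − 0.66·7.1429 = 161.2857.
ΔQ = 98.5294 − 7.1429 = 91.3865; wedge = 161.2857 − 37 = 124.2857.
The triangle = ½ × 91.3865 × 124.2857 = $5679.02 thousand.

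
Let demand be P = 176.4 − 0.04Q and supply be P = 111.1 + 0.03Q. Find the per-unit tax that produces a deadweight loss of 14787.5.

45.5

Competitive equilibrium: 176.4 − 0.04Q = 111.1 + 0.03Q → Q* = 932.8571, P* = 139.0857.
A tax t gives ΔQ = t/0.07 and wedge t, so DWL = t²/0.14.
t²/0.14 = 14787.5 → t² = 2070.25 → t = 45.5.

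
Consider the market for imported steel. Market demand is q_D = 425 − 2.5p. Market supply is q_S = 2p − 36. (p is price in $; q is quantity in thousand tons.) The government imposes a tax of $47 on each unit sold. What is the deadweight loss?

$1227.22 thousand

In inverse form: demand p = 170 − 0.4q, supply p = 18 + 0.5q.
Competitive equilibrium: 170 − 0.4q = 18 + 0.5q → q* = 168.8889, p* = 102.4444.
With the tax, the buyer price exceeds the seller price by 47: (170 − 0.4q) − (18 + 0.5q) = 47 → q' = 116.6667.
Δq = 168.8889 − 116.6667 = 52.2222; the wedge equals the tax, 47.
The triangle = ½ × 52.2222 × 47 = $1227.22 thousand.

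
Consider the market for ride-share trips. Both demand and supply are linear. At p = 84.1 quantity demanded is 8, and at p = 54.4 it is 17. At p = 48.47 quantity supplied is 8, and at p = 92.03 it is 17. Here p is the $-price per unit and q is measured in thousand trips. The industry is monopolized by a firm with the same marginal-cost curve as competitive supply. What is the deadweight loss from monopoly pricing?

Demand slope = (54.4 − 84.1)/(17 − 8) = −3.3, so p = 110.5 − 3.3q.
Supply slope = (92.03 − 48.47)/(17 − 8) = 4.84, so p = 9.75 + 4.84q.
Competitive equilibrium: 110.5 − 3.3q = 9.75 + 4.84q → q* = 12.3771, p* = 69.6554.
Marginal revenue: MR = 110.5 − 6.6q. Set MR = MC: 110.5 − 6.6q = 9.75 + 4.84q → q_m = 8.8068.
Price p_m = 110.5 − 3.3·8.8068 = 81.4376; MC(q_m) = 9.75 + 4.84·8.8068 = 52.3749.
Competitive q* = 12.3771, so Δq = 3.5703; wedge = 81.4376 − 52.3749 = 29.0627.
DWL = ½ × 3.5703 × 29.0627 = $51.88 thousand.

$51.88 thousand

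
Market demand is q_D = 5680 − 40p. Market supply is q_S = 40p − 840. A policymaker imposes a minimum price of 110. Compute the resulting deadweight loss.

In inverse form: demand p = 142 − 0.025q, supply p = 21 + 0.025q.
Competitive equilibrium: 142 − 0.025q = 21 + 0.025q → q* = 2420, p* = 81.5.
At the floor p = 110, quantity demanded = (142 − 110)/0.025 = 1280.
Sellers' marginal cost at q' = 1280: 21 + 0.025·1280 = 53.
Δq = 2420 − 1280 = 1140; wedge = 110 − 53 = 57.
DWL = ½ × 1140 × 57 = 32490.

32490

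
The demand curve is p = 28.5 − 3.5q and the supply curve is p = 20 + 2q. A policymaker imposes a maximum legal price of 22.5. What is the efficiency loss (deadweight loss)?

0.24

Competitive equilibrium: 28.5 − 3.5q = 20 + 2q → q* = 1.5455, p* = 23.0909.
At the ceiling p = 22.5, quantity supplied = (22.5 − 20)/2 = 1.25.
Willingness to pay at q' = 1.25: 28.5 − 3.5·1.25 = 24.125.
Δq = 1.5455 − 1.25 = 0.2955; wedge = 24.125 − 22.5 = 1.625.
Welfare loss = ½ × 0.2955 × 1.625 = 0.24.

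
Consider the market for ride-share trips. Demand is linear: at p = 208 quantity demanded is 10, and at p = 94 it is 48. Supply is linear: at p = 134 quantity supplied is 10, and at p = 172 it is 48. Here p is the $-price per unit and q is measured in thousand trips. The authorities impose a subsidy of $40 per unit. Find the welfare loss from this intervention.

$200 thousand

Demand slope = (94 − 208)/(48 − 10) = −3, so p = 238 − 3q.
Supply slope = (172 − 134)/(48 − 10) = 1, so p = 124 + q.
Competitive equilibrium: 238 − 3q = 124 + q → q* = 28.5, p* = 152.5.
The subsidy lowers effective supply by 40: p = 84 + q.
New quantity: 238 − 3q = 84 + q → q' = 38.5.
Overproduction Δq = 38.5 − 28.5 = 10; wedge = subsidy = 40.
Deadweight loss = ½ × 10 × 40 = $200 thousand.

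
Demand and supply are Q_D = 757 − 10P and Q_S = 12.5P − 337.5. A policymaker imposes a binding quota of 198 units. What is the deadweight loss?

In inverse form: demand P = 75.7 − 0.1Q, supply P = 27 + 0.08Q.
Competitive equilibrium: 75.7 − 0.1Q = 27 + 0.08Q → Q* = 270.5556, P* = 48.6444.
At Q = 198: demand price = 75.7 − 0.1·198 = 55.9; supply price = 27 + 0.08·198 = 42.84.
ΔQ = 270.5556 − 198 = 72.5556; wedge = 55.9 − 42.84 = 13.06.
Welfare loss = ½ × 72.5556 × 13.06 = 473.79.

473.79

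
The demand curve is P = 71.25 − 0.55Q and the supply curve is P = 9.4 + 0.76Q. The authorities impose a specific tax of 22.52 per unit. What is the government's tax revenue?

676.12

Competitive equilibrium: 71.25 − 0.55Q = 9.4 + 0.76Q → Q* = 47.2137, P* = 45.2824.
With the tax, the buyer price exceeds the seller price by 22.52: (71.25 − 0.55Q) − (9.4 + 0.76Q) = 22.52 → Q' = 30.0229.
Tax revenue = 22.52 × 30.0229 = 676.12.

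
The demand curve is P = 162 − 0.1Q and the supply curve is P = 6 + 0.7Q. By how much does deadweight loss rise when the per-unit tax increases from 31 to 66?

Competitive equilibrium: 162 − 0.1Q = 6 + 0.7Q → Q* = 195, P* = 142.5.
For a per-unit tax t: ΔQ = t/0.8, so DWL = ½·t·(t/0.8) = t²/1.6.
At t = 31: DWL = 600.625. At t = 66: DWL = 2722.5.
Increase = 2722.5 − 600.625 = 2121.875.

2121.875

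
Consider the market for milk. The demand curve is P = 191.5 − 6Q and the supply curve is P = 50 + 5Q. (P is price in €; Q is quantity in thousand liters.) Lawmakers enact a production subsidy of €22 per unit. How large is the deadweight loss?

Competitive equilibrium: 191.5 − 6Q = 50 + 5Q → Q* = 12.8636, P* = 114.3182.
The subsidy lowers effective supply by 22: P = 28 + 5Q.
New quantity: 191.5 − 6Q = 28 + 5Q → Q' = 14.8636.
Overproduction ΔQ = 14.8636 − 12.8636 = 2; wedge = subsidy = 22.
Welfare loss = ½ × 2 × 22 = €22 thousand.

€22 thousand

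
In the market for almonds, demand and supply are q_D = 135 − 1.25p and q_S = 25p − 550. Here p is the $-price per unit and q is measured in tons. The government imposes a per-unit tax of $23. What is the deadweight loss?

$314.88

In inverse form: demand p = 108 − 0.8q, supply p = 22 + 0.04q.
Competitive equilibrium: 108 − 0.8q = 22 + 0.04q → q* = 102.381, p* = 26.0952.
With the tax, the buyer price exceeds the seller price by 23: (108 − 0.8q) − (22 + 0.04q) = 23 → q' = 75.
Δq = 102.381 − 75 = 27.381; the wedge equals the tax, 23.
Deadweight loss = ½ × 27.381 × 23 = $314.88.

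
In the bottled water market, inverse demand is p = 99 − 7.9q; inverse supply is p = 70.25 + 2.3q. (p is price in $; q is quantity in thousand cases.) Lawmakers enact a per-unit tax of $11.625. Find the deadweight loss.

Competitive equilibrium: 99 − 7.9q = 70.25 + 2.3q → q* = 2.8186, p* = 76.7328.
With the tax, the buyer price exceeds the seller price by 11.625: (99 − 7.9q) − (70.25 + 2.3q) = 11.625 → q' = 1.6789.
Δq = 2.8186 − 1.6789 = 1.1397; the wedge equals the tax, 11.625.
Welfare loss = ½ × 1.1397 × 11.625 = $6.62 thousand.

$6.62 thousand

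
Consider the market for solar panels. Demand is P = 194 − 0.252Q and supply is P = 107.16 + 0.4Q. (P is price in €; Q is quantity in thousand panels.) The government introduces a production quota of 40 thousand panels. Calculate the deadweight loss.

€2831.12 thousand

Competitive equilibrium: 194 − 0.252Q = 107.16 + 0.4Q → Q* = 133.1902, P* = 160.4361.
At Q = 40: demand price = 194 − 0.252·40 = 183.92; supply price = 107.16 + 0.4·40 = 123.16.
ΔQ = 133.1902 − 40 = 93.1902; wedge = 183.92 − 123.16 = 60.76.
Deadweight loss = ½ × 93.1902 × 60.76 = €2831.12 thousand.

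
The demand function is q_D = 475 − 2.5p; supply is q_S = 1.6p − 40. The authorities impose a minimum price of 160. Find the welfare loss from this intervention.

In inverse form: demand p = 190 − 0.4q, supply p = 25 + 0.625q.
Competitive equilibrium: 190 − 0.4q = 25 + 0.625q → q* = 160.9756, p* = 125.6098.
At the floor p = 160, quantity demanded = (190 − 160)/0.4 = 75.
Sellers' marginal cost at q' = 75: 25 + 0.625·75 = 71.875.
Δq = 160.9756 − 75 = 85.9756; wedge = 160 − 71.875 = 88.125.
The triangle = ½ × 85.9756 × 88.125 = 3788.30.

3788.30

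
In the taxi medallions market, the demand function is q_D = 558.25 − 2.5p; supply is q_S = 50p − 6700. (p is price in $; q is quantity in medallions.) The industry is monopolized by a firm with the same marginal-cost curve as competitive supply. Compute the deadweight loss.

In inverse form: demand p = 223.3 − 0.4q, supply p = 134 + 0.02q.
Competitive equilibrium: 223.3 − 0.4q = 134 + 0.02q → q* = 212.619, p* = 138.2524.
Marginal revenue: MR = 223.3 − 0.8q. Set MR = MC: 223.3 − 0.8q = 134 + 0.02q → q_m = 108.9024.
Price p_m = 223.3 − 0.4·108.9024 = 179.739; MC(q_m) = 134 + 0.02·108.9024 = 136.178.
Competitive q* = 212.619, so Δq = 103.7166; wedge = 179.739 − 136.178 = 43.561.
Welfare loss = ½ × 103.7166 × 43.561 = $2259.

$2259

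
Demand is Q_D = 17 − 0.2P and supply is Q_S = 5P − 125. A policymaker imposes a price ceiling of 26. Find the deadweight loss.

In inverse form: demand P = 85 − 5Q, supply P = 25 + 0.2Q.
Competitive equilibrium: 85 − 5Q = 25 + 0.2Q → Q* = 11.5385, P* = 27.3077.
At the ceiling P = 26, quantity supplied = (26 − 25)/0.2 = 5.
Willingness to pay at Q' = 5: 85 − 5·5 = 60.
ΔQ = 11.5385 − 5 = 6.5385; wedge = 60 − 26 = 34.
The triangle = ½ × 6.5385 × 34 = 111.15.

111.15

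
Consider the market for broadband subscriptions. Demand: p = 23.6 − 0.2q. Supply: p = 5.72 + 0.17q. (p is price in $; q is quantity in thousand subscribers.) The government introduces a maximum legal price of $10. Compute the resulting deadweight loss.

$99.13 thousand

Competitive equilibrium: 23.6 − 0.2q = 5.72 + 0.17q → q* = 48.3243, p* = 13.9351.
At the ceiling p = 10, quantity supplied = (10 − 5.72)/0.17 = 25.1765.
Willingness to pay at q' = 25.1765: 23.6 − 0.2·25.1765 = 18.5647.
Δq = 48.3243 − 25.1765 = 23.1478; wedge = 18.5647 − 10 = 8.5647.
The triangle = ½ × 23.1478 × 8.5647 = $99.13 thousand.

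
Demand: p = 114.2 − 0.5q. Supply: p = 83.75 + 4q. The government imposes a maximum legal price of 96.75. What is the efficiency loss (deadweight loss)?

27.83

Competitive equilibrium: 114.2 − 0.5q = 83.75 + 4q → q* = 6.7667, p* = 110.8167.
At the ceiling p = 96.75, quantity supplied = (96.75 − 83.75)/4 = 3.25.
Willingness to pay at q' = 3.25: 114.2 − 0.5·3.25 = 112.575.
Δq = 6.7667 − 3.25 = 3.5167; wedge = 112.575 − 96.75 = 15.825.
Deadweight loss = ½ × 3.5167 × 15.825 = 27.83.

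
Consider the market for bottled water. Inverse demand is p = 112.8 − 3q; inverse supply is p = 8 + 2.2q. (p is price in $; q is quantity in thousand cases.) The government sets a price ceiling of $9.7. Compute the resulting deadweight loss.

$976.63 thousand

Competitive equilibrium: 112.8 − 3q = 8 + 2.2q → q* = 20.1538, p* = 52.3385.
At the ceiling p = 9.7, quantity supplied = (9.7 − 8)/2.2 = 0.7727.
Willingness to pay at q' = 0.7727: 112.8 − 3·0.7727 = 110.4819.
Δq = 20.1538 − 0.7727 = 19.3811; wedge = 110.4819 − 9.7 = 100.7819.
Deadweight loss = ½ × 19.3811 × 100.7819 = $976.63 thousand.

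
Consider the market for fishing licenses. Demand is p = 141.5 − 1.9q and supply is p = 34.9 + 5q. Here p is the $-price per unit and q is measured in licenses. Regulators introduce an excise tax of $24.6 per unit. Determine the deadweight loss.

Competitive equilibrium: 141.5 − 1.9q = 34.9 + 5q → q* = 15.4493, p* = 112.1464.
With the tax, the buyer price exceeds the seller price by 24.6: (141.5 − 1.9q) − (34.9 + 5q) = 24.6 → q' = 11.8841.
Δq = 15.4493 − 11.8841 = 3.5652; the wedge equals the tax, 24.6.
Welfare loss = ½ × 3.5652 × 24.6 = $43.85.

$43.85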